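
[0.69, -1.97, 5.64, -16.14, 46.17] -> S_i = 0.69*(-2.86)^i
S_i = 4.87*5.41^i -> [4.87, 26.35, 142.54, 771.12, 4171.75]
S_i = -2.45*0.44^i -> [-2.45, -1.08, -0.47, -0.21, -0.09]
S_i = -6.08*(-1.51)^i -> [-6.08, 9.18, -13.86, 20.93, -31.61]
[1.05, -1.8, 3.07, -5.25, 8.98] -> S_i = 1.05*(-1.71)^i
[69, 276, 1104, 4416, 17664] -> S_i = 69*4^i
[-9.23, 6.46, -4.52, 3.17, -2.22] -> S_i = -9.23*(-0.70)^i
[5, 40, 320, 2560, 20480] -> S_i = 5*8^i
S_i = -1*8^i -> [-1, -8, -64, -512, -4096]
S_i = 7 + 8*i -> [7, 15, 23, 31, 39]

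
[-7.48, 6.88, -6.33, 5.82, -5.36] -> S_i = -7.48*(-0.92)^i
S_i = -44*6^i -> [-44, -264, -1584, -9504, -57024]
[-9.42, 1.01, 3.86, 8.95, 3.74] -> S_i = Random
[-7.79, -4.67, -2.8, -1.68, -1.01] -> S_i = -7.79*0.60^i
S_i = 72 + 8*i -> [72, 80, 88, 96, 104]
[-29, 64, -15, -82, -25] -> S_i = Random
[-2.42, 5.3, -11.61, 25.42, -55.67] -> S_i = -2.42*(-2.19)^i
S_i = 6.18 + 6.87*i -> [6.18, 13.05, 19.92, 26.79, 33.66]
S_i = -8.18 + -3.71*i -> [-8.18, -11.89, -15.6, -19.31, -23.02]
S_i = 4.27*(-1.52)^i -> [4.27, -6.49, 9.87, -15.0, 22.79]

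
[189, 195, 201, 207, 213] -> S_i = 189 + 6*i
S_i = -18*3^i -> [-18, -54, -162, -486, -1458]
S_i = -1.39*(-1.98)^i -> [-1.39, 2.75, -5.45, 10.79, -21.36]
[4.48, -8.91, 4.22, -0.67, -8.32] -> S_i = Random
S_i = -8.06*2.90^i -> [-8.06, -23.37, -67.78, -196.58, -570.07]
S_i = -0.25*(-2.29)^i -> [-0.25, 0.57, -1.31, 3.0, -6.88]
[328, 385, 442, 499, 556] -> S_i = 328 + 57*i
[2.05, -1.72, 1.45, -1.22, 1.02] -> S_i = 2.05*(-0.84)^i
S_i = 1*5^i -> [1, 5, 25, 125, 625]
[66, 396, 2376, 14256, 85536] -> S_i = 66*6^i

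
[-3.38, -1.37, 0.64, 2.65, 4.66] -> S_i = -3.38 + 2.01*i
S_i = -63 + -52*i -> [-63, -115, -167, -219, -271]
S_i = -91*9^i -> [-91, -819, -7371, -66339, -597051]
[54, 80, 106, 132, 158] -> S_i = 54 + 26*i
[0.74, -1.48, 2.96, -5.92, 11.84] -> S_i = 0.74*(-2.00)^i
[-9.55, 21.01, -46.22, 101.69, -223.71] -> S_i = -9.55*(-2.20)^i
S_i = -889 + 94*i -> [-889, -795, -701, -607, -513]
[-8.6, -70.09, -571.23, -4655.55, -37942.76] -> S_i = -8.60*8.15^i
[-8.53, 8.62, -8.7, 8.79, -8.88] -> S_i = -8.53*(-1.01)^i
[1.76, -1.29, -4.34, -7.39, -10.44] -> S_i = 1.76 + -3.05*i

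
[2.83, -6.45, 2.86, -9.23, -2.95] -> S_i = Random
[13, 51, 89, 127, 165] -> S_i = 13 + 38*i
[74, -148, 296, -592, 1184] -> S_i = 74*-2^i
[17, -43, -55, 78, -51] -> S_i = Random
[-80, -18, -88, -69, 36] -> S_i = Random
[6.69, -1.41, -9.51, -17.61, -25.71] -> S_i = 6.69 + -8.10*i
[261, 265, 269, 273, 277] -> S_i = 261 + 4*i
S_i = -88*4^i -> [-88, -352, -1408, -5632, -22528]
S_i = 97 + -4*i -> [97, 93, 89, 85, 81]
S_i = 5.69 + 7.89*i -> [5.69, 13.58, 21.47, 29.36, 37.25]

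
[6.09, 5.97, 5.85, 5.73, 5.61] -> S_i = 6.09 + -0.12*i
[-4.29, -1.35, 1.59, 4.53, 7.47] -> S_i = -4.29 + 2.94*i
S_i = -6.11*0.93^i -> [-6.11, -5.68, -5.28, -4.91, -4.57]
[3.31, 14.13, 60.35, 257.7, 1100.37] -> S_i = 3.31*4.27^i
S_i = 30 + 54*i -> [30, 84, 138, 192, 246]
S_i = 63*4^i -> [63, 252, 1008, 4032, 16128]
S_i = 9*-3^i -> [9, -27, 81, -243, 729]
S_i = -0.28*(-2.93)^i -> [-0.28, 0.82, -2.4, 7.04, -20.64]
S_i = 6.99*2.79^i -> [6.99, 19.5, 54.41, 151.81, 423.54]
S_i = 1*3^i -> [1, 3, 9, 27, 81]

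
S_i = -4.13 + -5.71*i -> [-4.13, -9.84, -15.55, -21.26, -26.97]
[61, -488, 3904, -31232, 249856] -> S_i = 61*-8^i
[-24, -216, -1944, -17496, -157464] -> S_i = -24*9^i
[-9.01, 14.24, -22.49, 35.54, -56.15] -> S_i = -9.01*(-1.58)^i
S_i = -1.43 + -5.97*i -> [-1.43, -7.4, -13.37, -19.34, -25.31]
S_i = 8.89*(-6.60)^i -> [8.89, -58.67, 387.25, -2555.84, 16868.54]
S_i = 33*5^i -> [33, 165, 825, 4125, 20625]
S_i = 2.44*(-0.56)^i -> [2.44, -1.37, 0.77, -0.43, 0.24]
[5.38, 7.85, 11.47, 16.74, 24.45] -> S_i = 5.38*1.46^i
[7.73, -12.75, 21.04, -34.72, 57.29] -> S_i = 7.73*(-1.65)^i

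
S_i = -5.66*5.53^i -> [-5.66, -31.3, -173.09, -957.18, -5293.18]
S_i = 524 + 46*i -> [524, 570, 616, 662, 708]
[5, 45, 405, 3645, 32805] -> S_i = 5*9^i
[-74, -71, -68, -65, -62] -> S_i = -74 + 3*i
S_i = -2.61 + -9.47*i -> [-2.61, -12.08, -21.55, -31.02, -40.49]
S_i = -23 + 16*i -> [-23, -7, 9, 25, 41]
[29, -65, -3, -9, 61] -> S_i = Random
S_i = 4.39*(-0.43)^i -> [4.39, -1.89, 0.81, -0.35, 0.15]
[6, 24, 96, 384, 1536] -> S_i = 6*4^i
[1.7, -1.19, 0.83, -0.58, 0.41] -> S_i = 1.70*(-0.70)^i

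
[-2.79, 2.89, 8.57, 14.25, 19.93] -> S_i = -2.79 + 5.68*i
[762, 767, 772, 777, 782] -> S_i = 762 + 5*i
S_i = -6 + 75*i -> [-6, 69, 144, 219, 294]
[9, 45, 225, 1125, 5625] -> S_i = 9*5^i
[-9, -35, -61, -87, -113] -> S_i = -9 + -26*i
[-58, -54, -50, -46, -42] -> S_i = -58 + 4*i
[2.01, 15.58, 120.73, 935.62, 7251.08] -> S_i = 2.01*7.75^i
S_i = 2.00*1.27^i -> [2.0, 2.54, 3.23, 4.1, 5.2]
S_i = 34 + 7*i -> [34, 41, 48, 55, 62]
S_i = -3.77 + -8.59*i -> [-3.77, -12.36, -20.95, -29.54, -38.13]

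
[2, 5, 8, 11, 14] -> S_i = 2 + 3*i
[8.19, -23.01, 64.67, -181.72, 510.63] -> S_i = 8.19*(-2.81)^i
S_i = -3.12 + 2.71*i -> [-3.12, -0.41, 2.3, 5.01, 7.72]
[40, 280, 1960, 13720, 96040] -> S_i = 40*7^i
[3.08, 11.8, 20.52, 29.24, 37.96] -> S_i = 3.08 + 8.72*i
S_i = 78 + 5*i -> [78, 83, 88, 93, 98]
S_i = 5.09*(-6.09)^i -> [5.09, -31.0, 188.78, -1149.66, 7001.43]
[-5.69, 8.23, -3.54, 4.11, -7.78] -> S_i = Random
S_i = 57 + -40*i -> [57, 17, -23, -63, -103]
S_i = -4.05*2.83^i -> [-4.05, -11.46, -32.44, -91.79, -259.78]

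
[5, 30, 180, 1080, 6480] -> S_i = 5*6^i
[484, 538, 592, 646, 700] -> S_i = 484 + 54*i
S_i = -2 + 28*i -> [-2, 26, 54, 82, 110]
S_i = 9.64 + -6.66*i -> [9.64, 2.98, -3.68, -10.34, -17.0]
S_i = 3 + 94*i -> [3, 97, 191, 285, 379]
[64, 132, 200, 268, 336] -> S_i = 64 + 68*i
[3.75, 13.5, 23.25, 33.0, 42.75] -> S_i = 3.75 + 9.75*i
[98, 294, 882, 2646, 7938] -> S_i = 98*3^i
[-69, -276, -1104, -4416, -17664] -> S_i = -69*4^i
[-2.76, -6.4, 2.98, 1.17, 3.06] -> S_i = Random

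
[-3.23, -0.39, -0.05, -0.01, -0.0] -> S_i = -3.23*0.12^i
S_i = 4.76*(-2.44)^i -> [4.76, -11.61, 28.34, -69.15, 168.72]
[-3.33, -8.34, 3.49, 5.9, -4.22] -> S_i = Random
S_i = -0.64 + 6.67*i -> [-0.64, 6.03, 12.7, 19.37, 26.04]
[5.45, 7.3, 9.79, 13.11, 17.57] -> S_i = 5.45*1.34^i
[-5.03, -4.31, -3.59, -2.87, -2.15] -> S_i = -5.03 + 0.72*i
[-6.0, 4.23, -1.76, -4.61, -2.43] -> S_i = Random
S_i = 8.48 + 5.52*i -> [8.48, 14.0, 19.52, 25.04, 30.56]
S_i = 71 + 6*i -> [71, 77, 83, 89, 95]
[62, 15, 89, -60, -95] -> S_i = Random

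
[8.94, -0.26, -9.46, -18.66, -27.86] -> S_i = 8.94 + -9.20*i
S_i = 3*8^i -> [3, 24, 192, 1536, 12288]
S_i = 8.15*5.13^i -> [8.15, 41.81, 214.48, 1100.3, 5644.52]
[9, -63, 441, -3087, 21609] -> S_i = 9*-7^i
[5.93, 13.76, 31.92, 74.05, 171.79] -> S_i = 5.93*2.32^i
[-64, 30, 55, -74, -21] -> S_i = Random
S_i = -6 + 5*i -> [-6, -1, 4, 9, 14]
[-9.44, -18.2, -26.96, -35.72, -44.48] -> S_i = -9.44 + -8.76*i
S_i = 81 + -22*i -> [81, 59, 37, 15, -7]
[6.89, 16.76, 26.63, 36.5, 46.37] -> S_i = 6.89 + 9.87*i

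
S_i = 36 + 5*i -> [36, 41, 46, 51, 56]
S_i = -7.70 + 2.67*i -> [-7.7, -5.03, -2.36, 0.31, 2.98]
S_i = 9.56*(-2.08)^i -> [9.56, -19.88, 41.36, -86.03, 178.94]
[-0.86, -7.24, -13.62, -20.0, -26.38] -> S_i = -0.86 + -6.38*i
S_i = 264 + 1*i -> [264, 265, 266, 267, 268]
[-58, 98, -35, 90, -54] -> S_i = Random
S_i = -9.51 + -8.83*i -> [-9.51, -18.34, -27.17, -36.0, -44.83]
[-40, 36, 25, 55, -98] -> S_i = Random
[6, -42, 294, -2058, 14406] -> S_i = 6*-7^i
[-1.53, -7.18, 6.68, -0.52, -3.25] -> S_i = Random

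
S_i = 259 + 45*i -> [259, 304, 349, 394, 439]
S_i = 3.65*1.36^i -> [3.65, 4.96, 6.75, 9.18, 12.49]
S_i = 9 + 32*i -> [9, 41, 73, 105, 137]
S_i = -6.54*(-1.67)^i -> [-6.54, 10.92, -18.24, 30.46, -50.87]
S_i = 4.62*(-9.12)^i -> [4.62, -42.13, 384.27, -3504.5, 31961.07]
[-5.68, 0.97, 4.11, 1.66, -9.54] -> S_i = Random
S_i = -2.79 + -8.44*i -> [-2.79, -11.23, -19.67, -28.11, -36.55]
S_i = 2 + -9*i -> [2, -7, -16, -25, -34]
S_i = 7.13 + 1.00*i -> [7.13, 8.13, 9.13, 10.13, 11.13]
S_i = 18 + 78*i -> [18, 96, 174, 252, 330]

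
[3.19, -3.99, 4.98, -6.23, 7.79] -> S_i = 3.19*(-1.25)^i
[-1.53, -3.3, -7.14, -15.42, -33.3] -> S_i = -1.53*2.16^i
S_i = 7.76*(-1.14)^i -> [7.76, -8.85, 10.08, -11.5, 13.11]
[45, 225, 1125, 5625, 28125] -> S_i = 45*5^i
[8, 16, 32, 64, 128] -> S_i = 8*2^i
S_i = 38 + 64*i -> [38, 102, 166, 230, 294]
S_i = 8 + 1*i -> [8, 9, 10, 11, 12]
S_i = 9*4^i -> [9, 36, 144, 576, 2304]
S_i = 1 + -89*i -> [1, -88, -177, -266, -355]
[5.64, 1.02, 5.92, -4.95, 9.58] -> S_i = Random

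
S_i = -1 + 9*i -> [-1, 8, 17, 26, 35]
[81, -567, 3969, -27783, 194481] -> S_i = 81*-7^i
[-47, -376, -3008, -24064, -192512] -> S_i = -47*8^i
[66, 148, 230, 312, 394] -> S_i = 66 + 82*i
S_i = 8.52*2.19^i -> [8.52, 18.66, 40.86, 89.49, 195.98]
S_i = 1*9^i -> [1, 9, 81, 729, 6561]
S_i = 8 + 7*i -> [8, 15, 22, 29, 36]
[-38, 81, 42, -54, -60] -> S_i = Random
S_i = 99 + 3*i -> [99, 102, 105, 108, 111]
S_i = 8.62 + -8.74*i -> [8.62, -0.12, -8.86, -17.6, -26.34]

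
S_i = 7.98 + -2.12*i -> [7.98, 5.86, 3.74, 1.62, -0.5]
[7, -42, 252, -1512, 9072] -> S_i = 7*-6^i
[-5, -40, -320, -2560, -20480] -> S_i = -5*8^i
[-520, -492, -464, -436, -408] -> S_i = -520 + 28*i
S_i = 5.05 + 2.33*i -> [5.05, 7.38, 9.71, 12.04, 14.37]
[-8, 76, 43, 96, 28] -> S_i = Random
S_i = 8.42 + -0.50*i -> [8.42, 7.92, 7.42, 6.92, 6.42]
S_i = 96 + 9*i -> [96, 105, 114, 123, 132]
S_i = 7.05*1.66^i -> [7.05, 11.7, 19.43, 32.25, 53.53]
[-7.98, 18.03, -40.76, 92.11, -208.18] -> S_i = -7.98*(-2.26)^i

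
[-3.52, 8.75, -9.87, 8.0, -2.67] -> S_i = Random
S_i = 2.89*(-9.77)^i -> [2.89, -28.24, 275.86, -2695.14, 26331.53]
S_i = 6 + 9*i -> [6, 15, 24, 33, 42]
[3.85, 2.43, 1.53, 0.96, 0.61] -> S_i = 3.85*0.63^i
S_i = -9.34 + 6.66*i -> [-9.34, -2.68, 3.98, 10.64, 17.3]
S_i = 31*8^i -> [31, 248, 1984, 15872, 126976]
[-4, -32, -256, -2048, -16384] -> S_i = -4*8^i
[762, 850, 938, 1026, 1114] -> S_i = 762 + 88*i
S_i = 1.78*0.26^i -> [1.78, 0.46, 0.12, 0.03, 0.01]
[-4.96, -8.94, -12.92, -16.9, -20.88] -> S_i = -4.96 + -3.98*i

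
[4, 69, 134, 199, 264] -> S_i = 4 + 65*i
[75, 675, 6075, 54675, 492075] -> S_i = 75*9^i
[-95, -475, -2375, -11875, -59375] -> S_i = -95*5^i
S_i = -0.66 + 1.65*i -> [-0.66, 0.99, 2.64, 4.29, 5.94]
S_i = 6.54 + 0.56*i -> [6.54, 7.1, 7.66, 8.22, 8.78]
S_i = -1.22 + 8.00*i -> [-1.22, 6.78, 14.78, 22.78, 30.78]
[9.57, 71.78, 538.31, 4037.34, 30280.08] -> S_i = 9.57*7.50^i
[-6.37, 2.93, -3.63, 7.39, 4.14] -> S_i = Random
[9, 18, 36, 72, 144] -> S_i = 9*2^i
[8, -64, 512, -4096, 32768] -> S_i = 8*-8^i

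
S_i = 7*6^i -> [7, 42, 252, 1512, 9072]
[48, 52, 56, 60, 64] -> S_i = 48 + 4*i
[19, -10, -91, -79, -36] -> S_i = Random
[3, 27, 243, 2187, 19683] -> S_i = 3*9^i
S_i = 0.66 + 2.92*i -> [0.66, 3.58, 6.5, 9.42, 12.34]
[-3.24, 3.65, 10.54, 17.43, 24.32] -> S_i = -3.24 + 6.89*i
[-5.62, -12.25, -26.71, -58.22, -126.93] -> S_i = -5.62*2.18^i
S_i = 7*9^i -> [7, 63, 567, 5103, 45927]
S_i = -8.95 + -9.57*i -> [-8.95, -18.52, -28.09, -37.66, -47.23]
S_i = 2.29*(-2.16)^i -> [2.29, -4.95, 10.68, -23.08, 49.85]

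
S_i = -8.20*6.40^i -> [-8.2, -52.48, -335.87, -2149.58, -13757.32]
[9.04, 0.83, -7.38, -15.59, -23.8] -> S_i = 9.04 + -8.21*i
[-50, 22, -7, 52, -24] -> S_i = Random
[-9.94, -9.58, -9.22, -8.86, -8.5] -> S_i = -9.94 + 0.36*i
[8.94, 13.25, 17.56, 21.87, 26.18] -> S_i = 8.94 + 4.31*i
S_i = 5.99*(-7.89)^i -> [5.99, -47.26, 372.89, -2942.1, 23213.19]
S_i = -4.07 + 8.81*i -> [-4.07, 4.74, 13.55, 22.36, 31.17]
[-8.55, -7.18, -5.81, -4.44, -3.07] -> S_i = -8.55 + 1.37*i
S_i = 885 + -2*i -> [885, 883, 881, 879, 877]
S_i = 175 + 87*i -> [175, 262, 349, 436, 523]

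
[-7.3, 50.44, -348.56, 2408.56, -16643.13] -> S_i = -7.30*(-6.91)^i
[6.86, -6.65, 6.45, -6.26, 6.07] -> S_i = 6.86*(-0.97)^i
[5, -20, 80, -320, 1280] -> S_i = 5*-4^i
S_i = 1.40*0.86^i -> [1.4, 1.2, 1.04, 0.89, 0.77]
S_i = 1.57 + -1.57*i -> [1.57, 0.0, -1.57, -3.14, -4.71]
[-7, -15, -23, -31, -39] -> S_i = -7 + -8*i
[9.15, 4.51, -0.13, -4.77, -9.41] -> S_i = 9.15 + -4.64*i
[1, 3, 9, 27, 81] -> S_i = 1*3^i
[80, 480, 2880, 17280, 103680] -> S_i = 80*6^i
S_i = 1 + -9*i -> [1, -8, -17, -26, -35]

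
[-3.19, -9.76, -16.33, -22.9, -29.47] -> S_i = -3.19 + -6.57*i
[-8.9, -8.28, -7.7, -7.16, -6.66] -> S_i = -8.90*0.93^i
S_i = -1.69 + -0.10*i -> [-1.69, -1.79, -1.89, -1.99, -2.09]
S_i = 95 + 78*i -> [95, 173, 251, 329, 407]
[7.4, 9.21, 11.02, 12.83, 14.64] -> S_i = 7.40 + 1.81*i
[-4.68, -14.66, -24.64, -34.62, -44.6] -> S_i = -4.68 + -9.98*i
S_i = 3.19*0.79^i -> [3.19, 2.52, 1.99, 1.57, 1.24]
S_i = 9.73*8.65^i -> [9.73, 84.16, 728.02, 6297.4, 54472.5]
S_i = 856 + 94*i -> [856, 950, 1044, 1138, 1232]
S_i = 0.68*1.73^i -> [0.68, 1.18, 2.04, 3.52, 6.09]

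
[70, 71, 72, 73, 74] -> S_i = 70 + 1*i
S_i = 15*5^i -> [15, 75, 375, 1875, 9375]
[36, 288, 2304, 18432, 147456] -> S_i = 36*8^i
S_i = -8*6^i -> [-8, -48, -288, -1728, -10368]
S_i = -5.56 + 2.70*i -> [-5.56, -2.86, -0.16, 2.54, 5.24]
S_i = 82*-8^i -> [82, -656, 5248, -41984, 335872]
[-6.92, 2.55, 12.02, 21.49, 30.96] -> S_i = -6.92 + 9.47*i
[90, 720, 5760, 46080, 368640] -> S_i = 90*8^i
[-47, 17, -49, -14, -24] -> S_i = Random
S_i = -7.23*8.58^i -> [-7.23, -62.03, -532.25, -4566.68, -39182.08]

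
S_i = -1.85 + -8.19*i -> [-1.85, -10.04, -18.23, -26.42, -34.61]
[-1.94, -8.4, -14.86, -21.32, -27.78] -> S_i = -1.94 + -6.46*i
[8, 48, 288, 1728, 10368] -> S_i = 8*6^i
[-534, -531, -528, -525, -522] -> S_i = -534 + 3*i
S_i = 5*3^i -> [5, 15, 45, 135, 405]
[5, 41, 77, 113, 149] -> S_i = 5 + 36*i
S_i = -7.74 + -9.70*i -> [-7.74, -17.44, -27.14, -36.84, -46.54]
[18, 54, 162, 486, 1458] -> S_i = 18*3^i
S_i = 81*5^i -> [81, 405, 2025, 10125, 50625]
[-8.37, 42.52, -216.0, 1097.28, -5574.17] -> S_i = -8.37*(-5.08)^i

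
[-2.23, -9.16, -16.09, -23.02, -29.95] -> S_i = -2.23 + -6.93*i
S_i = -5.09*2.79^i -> [-5.09, -14.2, -39.62, -110.54, -308.41]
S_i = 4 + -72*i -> [4, -68, -140, -212, -284]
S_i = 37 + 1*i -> [37, 38, 39, 40, 41]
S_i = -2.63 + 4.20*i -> [-2.63, 1.57, 5.77, 9.97, 14.17]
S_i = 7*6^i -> [7, 42, 252, 1512, 9072]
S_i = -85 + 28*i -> [-85, -57, -29, -1, 27]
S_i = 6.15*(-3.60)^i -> [6.15, -22.14, 79.7, -286.93, 1032.96]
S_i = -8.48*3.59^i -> [-8.48, -30.44, -109.29, -392.36, -1408.55]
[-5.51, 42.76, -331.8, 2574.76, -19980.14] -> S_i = -5.51*(-7.76)^i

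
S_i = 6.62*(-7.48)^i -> [6.62, -49.52, 370.39, -2770.53, 20723.56]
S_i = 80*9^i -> [80, 720, 6480, 58320, 524880]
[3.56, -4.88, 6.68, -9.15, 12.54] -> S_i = 3.56*(-1.37)^i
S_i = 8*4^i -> [8, 32, 128, 512, 2048]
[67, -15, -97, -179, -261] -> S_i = 67 + -82*i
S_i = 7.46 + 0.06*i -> [7.46, 7.52, 7.58, 7.64, 7.7]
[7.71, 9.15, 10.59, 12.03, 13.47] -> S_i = 7.71 + 1.44*i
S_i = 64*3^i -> [64, 192, 576, 1728, 5184]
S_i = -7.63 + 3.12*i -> [-7.63, -4.51, -1.39, 1.73, 4.85]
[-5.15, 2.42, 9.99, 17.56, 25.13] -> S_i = -5.15 + 7.57*i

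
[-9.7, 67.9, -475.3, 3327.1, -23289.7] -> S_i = -9.70*(-7.00)^i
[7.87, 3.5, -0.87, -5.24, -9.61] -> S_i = 7.87 + -4.37*i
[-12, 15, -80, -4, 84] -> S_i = Random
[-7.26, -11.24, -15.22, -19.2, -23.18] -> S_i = -7.26 + -3.98*i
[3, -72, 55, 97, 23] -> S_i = Random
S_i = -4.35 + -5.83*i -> [-4.35, -10.18, -16.01, -21.84, -27.67]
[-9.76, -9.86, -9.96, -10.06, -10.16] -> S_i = -9.76*1.01^i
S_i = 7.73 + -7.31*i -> [7.73, 0.42, -6.89, -14.2, -21.51]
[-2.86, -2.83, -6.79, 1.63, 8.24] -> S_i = Random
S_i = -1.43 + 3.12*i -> [-1.43, 1.69, 4.81, 7.93, 11.05]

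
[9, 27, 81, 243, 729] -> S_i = 9*3^i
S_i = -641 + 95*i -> [-641, -546, -451, -356, -261]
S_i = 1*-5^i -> [1, -5, 25, -125, 625]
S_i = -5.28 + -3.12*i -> [-5.28, -8.4, -11.52, -14.64, -17.76]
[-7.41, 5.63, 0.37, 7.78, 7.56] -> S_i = Random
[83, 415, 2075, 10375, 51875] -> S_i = 83*5^i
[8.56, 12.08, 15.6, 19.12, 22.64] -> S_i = 8.56 + 3.52*i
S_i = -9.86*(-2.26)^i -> [-9.86, 22.28, -50.36, 113.82, -257.22]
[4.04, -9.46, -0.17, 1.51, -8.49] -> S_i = Random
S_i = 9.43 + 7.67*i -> [9.43, 17.1, 24.77, 32.44, 40.11]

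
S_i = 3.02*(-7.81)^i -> [3.02, -23.59, 184.21, -1438.67, 11235.98]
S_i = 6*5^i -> [6, 30, 150, 750, 3750]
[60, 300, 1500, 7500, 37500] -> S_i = 60*5^i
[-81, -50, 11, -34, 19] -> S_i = Random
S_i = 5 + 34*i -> [5, 39, 73, 107, 141]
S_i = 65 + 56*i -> [65, 121, 177, 233, 289]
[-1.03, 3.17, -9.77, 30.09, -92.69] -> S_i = -1.03*(-3.08)^i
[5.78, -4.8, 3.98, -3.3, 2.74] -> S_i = 5.78*(-0.83)^i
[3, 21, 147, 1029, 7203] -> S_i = 3*7^i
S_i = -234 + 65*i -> [-234, -169, -104, -39, 26]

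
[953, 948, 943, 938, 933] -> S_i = 953 + -5*i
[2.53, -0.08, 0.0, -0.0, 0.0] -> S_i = 2.53*(-0.03)^i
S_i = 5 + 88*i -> [5, 93, 181, 269, 357]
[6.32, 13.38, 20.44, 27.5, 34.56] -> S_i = 6.32 + 7.06*i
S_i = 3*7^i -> [3, 21, 147, 1029, 7203]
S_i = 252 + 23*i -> [252, 275, 298, 321, 344]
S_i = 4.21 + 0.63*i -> [4.21, 4.84, 5.47, 6.1, 6.73]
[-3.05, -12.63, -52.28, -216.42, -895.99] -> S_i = -3.05*4.14^i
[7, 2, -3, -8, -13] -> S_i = 7 + -5*i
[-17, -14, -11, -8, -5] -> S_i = -17 + 3*i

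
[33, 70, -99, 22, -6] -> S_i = Random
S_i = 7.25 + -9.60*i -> [7.25, -2.35, -11.95, -21.55, -31.15]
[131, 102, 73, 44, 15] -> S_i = 131 + -29*i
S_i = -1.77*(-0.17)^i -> [-1.77, 0.3, -0.05, 0.01, -0.0]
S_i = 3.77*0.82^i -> [3.77, 3.09, 2.53, 2.08, 1.7]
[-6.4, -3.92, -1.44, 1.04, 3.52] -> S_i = -6.40 + 2.48*i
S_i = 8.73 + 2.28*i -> [8.73, 11.01, 13.29, 15.57, 17.85]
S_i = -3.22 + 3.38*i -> [-3.22, 0.16, 3.54, 6.92, 10.3]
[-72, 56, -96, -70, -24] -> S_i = Random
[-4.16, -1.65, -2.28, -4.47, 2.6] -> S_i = Random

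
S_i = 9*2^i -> [9, 18, 36, 72, 144]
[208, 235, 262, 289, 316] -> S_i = 208 + 27*i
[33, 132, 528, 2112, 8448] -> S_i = 33*4^i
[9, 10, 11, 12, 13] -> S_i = 9 + 1*i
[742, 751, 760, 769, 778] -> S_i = 742 + 9*i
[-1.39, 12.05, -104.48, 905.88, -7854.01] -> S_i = -1.39*(-8.67)^i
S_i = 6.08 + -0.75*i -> [6.08, 5.33, 4.58, 3.83, 3.08]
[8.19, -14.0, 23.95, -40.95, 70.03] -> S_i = 8.19*(-1.71)^i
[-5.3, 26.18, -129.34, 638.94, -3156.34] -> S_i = -5.30*(-4.94)^i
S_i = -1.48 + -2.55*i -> [-1.48, -4.03, -6.58, -9.13, -11.68]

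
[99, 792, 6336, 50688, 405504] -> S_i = 99*8^i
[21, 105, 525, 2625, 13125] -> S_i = 21*5^i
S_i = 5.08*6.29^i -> [5.08, 31.95, 200.99, 1264.2, 7951.82]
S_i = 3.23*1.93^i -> [3.23, 6.23, 12.03, 23.22, 44.82]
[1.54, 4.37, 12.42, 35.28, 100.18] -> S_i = 1.54*2.84^i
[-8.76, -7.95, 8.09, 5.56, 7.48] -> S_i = Random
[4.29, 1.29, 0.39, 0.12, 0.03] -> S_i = 4.29*0.30^i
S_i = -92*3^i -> [-92, -276, -828, -2484, -7452]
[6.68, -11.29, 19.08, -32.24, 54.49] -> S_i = 6.68*(-1.69)^i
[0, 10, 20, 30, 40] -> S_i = 0 + 10*i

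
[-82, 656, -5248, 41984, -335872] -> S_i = -82*-8^i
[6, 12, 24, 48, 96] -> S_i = 6*2^i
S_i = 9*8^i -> [9, 72, 576, 4608, 36864]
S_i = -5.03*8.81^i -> [-5.03, -44.31, -390.41, -3439.5, -30302.02]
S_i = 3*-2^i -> [3, -6, 12, -24, 48]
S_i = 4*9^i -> [4, 36, 324, 2916, 26244]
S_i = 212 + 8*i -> [212, 220, 228, 236, 244]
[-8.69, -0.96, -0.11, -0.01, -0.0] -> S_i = -8.69*0.11^i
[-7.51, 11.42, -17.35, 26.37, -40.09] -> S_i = -7.51*(-1.52)^i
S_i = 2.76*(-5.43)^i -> [2.76, -14.99, 81.38, -441.88, 2399.43]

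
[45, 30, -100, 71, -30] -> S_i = Random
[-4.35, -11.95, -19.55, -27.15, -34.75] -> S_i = -4.35 + -7.60*i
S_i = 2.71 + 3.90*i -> [2.71, 6.61, 10.51, 14.41, 18.31]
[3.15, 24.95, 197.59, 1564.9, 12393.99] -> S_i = 3.15*7.92^i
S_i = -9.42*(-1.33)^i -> [-9.42, 12.53, -16.66, 22.16, -29.48]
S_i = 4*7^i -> [4, 28, 196, 1372, 9604]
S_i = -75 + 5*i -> [-75, -70, -65, -60, -55]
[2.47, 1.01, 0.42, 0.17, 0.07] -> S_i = 2.47*0.41^i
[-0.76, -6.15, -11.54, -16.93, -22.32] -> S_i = -0.76 + -5.39*i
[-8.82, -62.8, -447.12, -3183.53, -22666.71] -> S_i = -8.82*7.12^i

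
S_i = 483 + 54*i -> [483, 537, 591, 645, 699]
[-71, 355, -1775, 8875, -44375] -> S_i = -71*-5^i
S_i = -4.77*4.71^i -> [-4.77, -22.47, -105.82, -498.4, -2347.48]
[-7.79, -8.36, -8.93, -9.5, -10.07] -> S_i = -7.79 + -0.57*i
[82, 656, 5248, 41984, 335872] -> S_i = 82*8^i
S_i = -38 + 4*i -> [-38, -34, -30, -26, -22]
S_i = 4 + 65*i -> [4, 69, 134, 199, 264]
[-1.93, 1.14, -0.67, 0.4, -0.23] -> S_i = -1.93*(-0.59)^i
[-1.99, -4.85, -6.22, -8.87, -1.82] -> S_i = Random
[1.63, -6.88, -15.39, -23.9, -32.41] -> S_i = 1.63 + -8.51*i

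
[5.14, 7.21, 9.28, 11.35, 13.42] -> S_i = 5.14 + 2.07*i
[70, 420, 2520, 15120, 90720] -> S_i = 70*6^i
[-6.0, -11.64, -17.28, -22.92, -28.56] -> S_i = -6.00 + -5.64*i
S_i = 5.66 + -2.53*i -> [5.66, 3.13, 0.6, -1.93, -4.46]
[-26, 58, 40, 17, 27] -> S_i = Random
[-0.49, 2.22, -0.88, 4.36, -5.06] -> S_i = Random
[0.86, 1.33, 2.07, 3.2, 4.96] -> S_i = 0.86*1.55^i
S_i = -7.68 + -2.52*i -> [-7.68, -10.2, -12.72, -15.24, -17.76]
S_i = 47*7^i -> [47, 329, 2303, 16121, 112847]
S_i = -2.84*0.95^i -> [-2.84, -2.7, -2.56, -2.43, -2.31]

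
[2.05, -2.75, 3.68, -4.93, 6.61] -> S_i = 2.05*(-1.34)^i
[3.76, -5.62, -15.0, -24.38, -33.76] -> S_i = 3.76 + -9.38*i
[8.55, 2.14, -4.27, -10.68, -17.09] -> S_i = 8.55 + -6.41*i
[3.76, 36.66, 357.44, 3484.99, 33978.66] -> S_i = 3.76*9.75^i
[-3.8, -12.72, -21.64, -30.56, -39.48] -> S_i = -3.80 + -8.92*i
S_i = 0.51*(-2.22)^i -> [0.51, -1.13, 2.51, -5.58, 12.39]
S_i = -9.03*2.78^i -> [-9.03, -25.1, -69.79, -194.01, -539.35]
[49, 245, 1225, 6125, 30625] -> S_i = 49*5^i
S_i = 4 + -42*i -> [4, -38, -80, -122, -164]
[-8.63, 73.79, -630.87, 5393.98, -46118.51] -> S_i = -8.63*(-8.55)^i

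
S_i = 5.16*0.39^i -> [5.16, 2.01, 0.78, 0.31, 0.12]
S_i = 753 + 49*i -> [753, 802, 851, 900, 949]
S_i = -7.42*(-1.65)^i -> [-7.42, 12.24, -20.2, 33.33, -55.0]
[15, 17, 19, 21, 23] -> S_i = 15 + 2*i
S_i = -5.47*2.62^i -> [-5.47, -14.33, -37.55, -98.38, -257.75]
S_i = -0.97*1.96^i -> [-0.97, -1.9, -3.73, -7.3, -14.32]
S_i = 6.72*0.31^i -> [6.72, 2.08, 0.65, 0.2, 0.06]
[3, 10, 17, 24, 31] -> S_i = 3 + 7*i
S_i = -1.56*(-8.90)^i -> [-1.56, 13.88, -123.57, 1099.75, -9787.79]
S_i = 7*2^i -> [7, 14, 28, 56, 112]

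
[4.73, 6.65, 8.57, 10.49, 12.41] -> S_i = 4.73 + 1.92*i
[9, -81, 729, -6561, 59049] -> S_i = 9*-9^i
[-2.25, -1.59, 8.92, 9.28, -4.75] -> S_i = Random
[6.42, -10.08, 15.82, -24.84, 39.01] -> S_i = 6.42*(-1.57)^i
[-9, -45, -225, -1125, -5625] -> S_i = -9*5^i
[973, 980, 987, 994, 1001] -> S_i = 973 + 7*i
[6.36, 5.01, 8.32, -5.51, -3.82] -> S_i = Random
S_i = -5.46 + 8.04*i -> [-5.46, 2.58, 10.62, 18.66, 26.7]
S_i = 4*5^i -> [4, 20, 100, 500, 2500]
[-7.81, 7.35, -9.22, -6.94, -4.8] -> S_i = Random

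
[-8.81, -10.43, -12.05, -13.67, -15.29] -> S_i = -8.81 + -1.62*i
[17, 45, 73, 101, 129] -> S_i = 17 + 28*i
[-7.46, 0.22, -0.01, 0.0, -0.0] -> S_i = -7.46*(-0.03)^i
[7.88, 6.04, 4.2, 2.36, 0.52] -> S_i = 7.88 + -1.84*i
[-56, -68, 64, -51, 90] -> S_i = Random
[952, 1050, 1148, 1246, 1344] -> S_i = 952 + 98*i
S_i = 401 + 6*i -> [401, 407, 413, 419, 425]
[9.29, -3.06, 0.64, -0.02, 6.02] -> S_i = Random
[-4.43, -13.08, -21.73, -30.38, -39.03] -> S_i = -4.43 + -8.65*i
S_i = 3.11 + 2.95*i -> [3.11, 6.06, 9.01, 11.96, 14.91]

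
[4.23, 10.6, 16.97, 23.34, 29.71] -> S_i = 4.23 + 6.37*i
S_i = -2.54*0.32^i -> [-2.54, -0.81, -0.26, -0.08, -0.03]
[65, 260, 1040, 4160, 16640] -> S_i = 65*4^i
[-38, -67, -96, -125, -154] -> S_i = -38 + -29*i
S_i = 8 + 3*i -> [8, 11, 14, 17, 20]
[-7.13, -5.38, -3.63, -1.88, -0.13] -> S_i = -7.13 + 1.75*i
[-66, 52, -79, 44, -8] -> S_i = Random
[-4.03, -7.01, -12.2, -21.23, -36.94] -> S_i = -4.03*1.74^i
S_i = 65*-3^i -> [65, -195, 585, -1755, 5265]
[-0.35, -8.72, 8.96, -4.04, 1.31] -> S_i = Random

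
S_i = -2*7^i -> [-2, -14, -98, -686, -4802]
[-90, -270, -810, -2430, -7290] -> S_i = -90*3^i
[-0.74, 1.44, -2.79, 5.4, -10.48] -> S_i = -0.74*(-1.94)^i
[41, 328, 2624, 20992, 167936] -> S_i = 41*8^i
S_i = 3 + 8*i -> [3, 11, 19, 27, 35]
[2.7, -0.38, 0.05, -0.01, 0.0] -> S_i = 2.70*(-0.14)^i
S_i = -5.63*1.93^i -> [-5.63, -10.87, -20.97, -40.47, -78.12]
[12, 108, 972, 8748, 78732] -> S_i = 12*9^i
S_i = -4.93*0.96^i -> [-4.93, -4.73, -4.54, -4.36, -4.19]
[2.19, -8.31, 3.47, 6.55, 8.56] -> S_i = Random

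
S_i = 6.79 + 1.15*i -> [6.79, 7.94, 9.09, 10.24, 11.39]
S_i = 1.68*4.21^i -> [1.68, 7.07, 29.78, 125.36, 527.76]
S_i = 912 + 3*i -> [912, 915, 918, 921, 924]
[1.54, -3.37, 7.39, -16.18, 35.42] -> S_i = 1.54*(-2.19)^i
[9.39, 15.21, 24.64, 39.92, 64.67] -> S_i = 9.39*1.62^i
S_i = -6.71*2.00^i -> [-6.71, -13.42, -26.84, -53.68, -107.36]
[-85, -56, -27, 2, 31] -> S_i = -85 + 29*i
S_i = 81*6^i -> [81, 486, 2916, 17496, 104976]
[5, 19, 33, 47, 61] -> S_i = 5 + 14*i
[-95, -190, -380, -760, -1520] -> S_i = -95*2^i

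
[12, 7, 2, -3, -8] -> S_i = 12 + -5*i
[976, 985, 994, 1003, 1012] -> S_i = 976 + 9*i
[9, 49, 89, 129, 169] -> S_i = 9 + 40*i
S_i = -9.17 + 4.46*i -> [-9.17, -4.71, -0.25, 4.21, 8.67]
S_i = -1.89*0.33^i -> [-1.89, -0.62, -0.21, -0.07, -0.02]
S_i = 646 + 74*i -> [646, 720, 794, 868, 942]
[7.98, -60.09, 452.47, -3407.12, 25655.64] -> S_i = 7.98*(-7.53)^i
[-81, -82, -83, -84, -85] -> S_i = -81 + -1*i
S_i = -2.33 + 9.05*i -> [-2.33, 6.72, 15.77, 24.82, 33.87]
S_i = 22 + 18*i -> [22, 40, 58, 76, 94]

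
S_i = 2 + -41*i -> [2, -39, -80, -121, -162]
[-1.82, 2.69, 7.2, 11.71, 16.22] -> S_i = -1.82 + 4.51*i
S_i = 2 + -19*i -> [2, -17, -36, -55, -74]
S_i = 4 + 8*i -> [4, 12, 20, 28, 36]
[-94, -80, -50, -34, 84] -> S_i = Random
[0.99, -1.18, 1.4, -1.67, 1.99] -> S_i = 0.99*(-1.19)^i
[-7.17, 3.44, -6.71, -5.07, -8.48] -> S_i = Random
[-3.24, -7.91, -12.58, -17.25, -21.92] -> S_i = -3.24 + -4.67*i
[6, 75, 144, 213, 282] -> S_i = 6 + 69*i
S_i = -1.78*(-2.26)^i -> [-1.78, 4.02, -9.09, 20.55, -46.44]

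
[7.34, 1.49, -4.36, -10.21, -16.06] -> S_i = 7.34 + -5.85*i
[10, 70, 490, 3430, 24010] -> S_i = 10*7^i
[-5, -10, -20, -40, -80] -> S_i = -5*2^i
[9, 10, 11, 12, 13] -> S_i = 9 + 1*i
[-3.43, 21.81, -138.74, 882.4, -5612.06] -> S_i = -3.43*(-6.36)^i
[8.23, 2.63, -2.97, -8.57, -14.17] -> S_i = 8.23 + -5.60*i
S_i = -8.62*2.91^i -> [-8.62, -25.08, -73.0, -212.42, -618.13]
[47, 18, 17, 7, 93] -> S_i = Random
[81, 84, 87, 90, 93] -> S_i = 81 + 3*i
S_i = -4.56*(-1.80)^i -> [-4.56, 8.21, -14.77, 26.59, -47.87]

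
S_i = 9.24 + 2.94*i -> [9.24, 12.18, 15.12, 18.06, 21.0]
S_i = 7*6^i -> [7, 42, 252, 1512, 9072]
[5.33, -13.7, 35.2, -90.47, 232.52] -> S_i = 5.33*(-2.57)^i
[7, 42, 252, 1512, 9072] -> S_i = 7*6^i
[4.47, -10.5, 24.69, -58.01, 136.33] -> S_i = 4.47*(-2.35)^i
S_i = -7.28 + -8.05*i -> [-7.28, -15.33, -23.38, -31.43, -39.48]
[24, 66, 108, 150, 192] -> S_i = 24 + 42*i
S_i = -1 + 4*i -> [-1, 3, 7, 11, 15]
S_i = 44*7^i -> [44, 308, 2156, 15092, 105644]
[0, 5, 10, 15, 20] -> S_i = 0 + 5*i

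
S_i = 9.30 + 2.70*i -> [9.3, 12.0, 14.7, 17.4, 20.1]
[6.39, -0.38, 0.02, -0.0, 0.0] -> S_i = 6.39*(-0.06)^i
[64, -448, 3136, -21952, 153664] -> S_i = 64*-7^i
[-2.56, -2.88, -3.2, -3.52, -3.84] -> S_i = -2.56 + -0.32*i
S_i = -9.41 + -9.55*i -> [-9.41, -18.96, -28.51, -38.06, -47.61]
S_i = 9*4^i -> [9, 36, 144, 576, 2304]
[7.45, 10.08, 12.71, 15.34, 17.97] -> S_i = 7.45 + 2.63*i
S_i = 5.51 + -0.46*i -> [5.51, 5.05, 4.59, 4.13, 3.67]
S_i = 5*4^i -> [5, 20, 80, 320, 1280]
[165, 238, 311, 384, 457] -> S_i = 165 + 73*i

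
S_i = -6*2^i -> [-6, -12, -24, -48, -96]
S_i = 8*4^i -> [8, 32, 128, 512, 2048]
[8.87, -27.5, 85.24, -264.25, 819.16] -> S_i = 8.87*(-3.10)^i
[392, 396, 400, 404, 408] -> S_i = 392 + 4*i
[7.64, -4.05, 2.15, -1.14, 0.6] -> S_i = 7.64*(-0.53)^i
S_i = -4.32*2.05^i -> [-4.32, -8.86, -18.15, -37.22, -76.3]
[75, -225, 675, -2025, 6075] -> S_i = 75*-3^i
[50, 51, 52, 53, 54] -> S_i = 50 + 1*i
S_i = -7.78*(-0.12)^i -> [-7.78, 0.93, -0.11, 0.01, -0.0]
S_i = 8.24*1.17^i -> [8.24, 9.64, 11.28, 13.2, 15.44]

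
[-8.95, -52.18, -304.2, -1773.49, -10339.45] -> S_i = -8.95*5.83^i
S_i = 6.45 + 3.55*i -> [6.45, 10.0, 13.55, 17.1, 20.65]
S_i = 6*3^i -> [6, 18, 54, 162, 486]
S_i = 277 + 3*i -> [277, 280, 283, 286, 289]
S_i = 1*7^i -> [1, 7, 49, 343, 2401]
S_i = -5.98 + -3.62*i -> [-5.98, -9.6, -13.22, -16.84, -20.46]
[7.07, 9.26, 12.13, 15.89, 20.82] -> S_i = 7.07*1.31^i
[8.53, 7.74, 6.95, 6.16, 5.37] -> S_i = 8.53 + -0.79*i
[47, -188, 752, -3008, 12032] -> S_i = 47*-4^i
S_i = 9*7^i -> [9, 63, 441, 3087, 21609]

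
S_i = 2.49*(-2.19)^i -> [2.49, -5.45, 11.94, -26.15, 57.28]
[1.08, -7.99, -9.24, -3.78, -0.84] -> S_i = Random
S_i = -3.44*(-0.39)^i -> [-3.44, 1.34, -0.52, 0.2, -0.08]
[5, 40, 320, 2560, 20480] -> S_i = 5*8^i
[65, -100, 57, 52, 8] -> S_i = Random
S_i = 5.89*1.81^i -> [5.89, 10.66, 19.3, 34.93, 63.22]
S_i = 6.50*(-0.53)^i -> [6.5, -3.44, 1.83, -0.97, 0.51]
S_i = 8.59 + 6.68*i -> [8.59, 15.27, 21.95, 28.63, 35.31]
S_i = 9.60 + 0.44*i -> [9.6, 10.04, 10.48, 10.92, 11.36]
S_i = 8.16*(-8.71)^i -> [8.16, -71.07, 619.05, -5391.93, 46963.75]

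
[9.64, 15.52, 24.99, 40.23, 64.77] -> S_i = 9.64*1.61^i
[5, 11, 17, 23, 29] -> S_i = 5 + 6*i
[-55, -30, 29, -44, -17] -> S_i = Random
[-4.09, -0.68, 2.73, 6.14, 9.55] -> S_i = -4.09 + 3.41*i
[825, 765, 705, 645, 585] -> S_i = 825 + -60*i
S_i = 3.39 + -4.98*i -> [3.39, -1.59, -6.57, -11.55, -16.53]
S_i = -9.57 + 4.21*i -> [-9.57, -5.36, -1.15, 3.06, 7.27]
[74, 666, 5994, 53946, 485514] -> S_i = 74*9^i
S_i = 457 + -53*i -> [457, 404, 351, 298, 245]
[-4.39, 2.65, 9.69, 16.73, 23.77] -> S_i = -4.39 + 7.04*i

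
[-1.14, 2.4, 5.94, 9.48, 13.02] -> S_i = -1.14 + 3.54*i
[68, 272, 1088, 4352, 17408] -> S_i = 68*4^i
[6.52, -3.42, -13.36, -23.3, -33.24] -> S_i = 6.52 + -9.94*i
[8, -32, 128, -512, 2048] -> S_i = 8*-4^i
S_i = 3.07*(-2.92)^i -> [3.07, -8.96, 26.18, -76.43, 223.19]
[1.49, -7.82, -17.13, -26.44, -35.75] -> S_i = 1.49 + -9.31*i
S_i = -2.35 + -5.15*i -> [-2.35, -7.5, -12.65, -17.8, -22.95]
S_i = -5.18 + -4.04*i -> [-5.18, -9.22, -13.26, -17.3, -21.34]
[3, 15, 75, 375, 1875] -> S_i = 3*5^i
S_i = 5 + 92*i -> [5, 97, 189, 281, 373]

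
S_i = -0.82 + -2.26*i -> [-0.82, -3.08, -5.34, -7.6, -9.86]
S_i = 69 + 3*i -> [69, 72, 75, 78, 81]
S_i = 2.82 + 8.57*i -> [2.82, 11.39, 19.96, 28.53, 37.1]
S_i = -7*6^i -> [-7, -42, -252, -1512, -9072]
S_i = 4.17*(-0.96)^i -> [4.17, -4.0, 3.84, -3.69, 3.54]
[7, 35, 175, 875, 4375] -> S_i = 7*5^i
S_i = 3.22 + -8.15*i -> [3.22, -4.93, -13.08, -21.23, -29.38]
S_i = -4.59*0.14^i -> [-4.59, -0.64, -0.09, -0.01, -0.0]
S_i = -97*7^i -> [-97, -679, -4753, -33271, -232897]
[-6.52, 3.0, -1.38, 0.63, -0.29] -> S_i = -6.52*(-0.46)^i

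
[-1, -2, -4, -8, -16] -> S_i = -1*2^i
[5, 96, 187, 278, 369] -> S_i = 5 + 91*i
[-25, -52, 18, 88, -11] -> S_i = Random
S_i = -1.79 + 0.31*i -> [-1.79, -1.48, -1.17, -0.86, -0.55]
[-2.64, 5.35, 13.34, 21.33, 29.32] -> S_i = -2.64 + 7.99*i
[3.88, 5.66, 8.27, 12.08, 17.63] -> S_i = 3.88*1.46^i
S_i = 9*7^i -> [9, 63, 441, 3087, 21609]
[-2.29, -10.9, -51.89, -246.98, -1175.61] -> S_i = -2.29*4.76^i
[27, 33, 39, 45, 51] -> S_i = 27 + 6*i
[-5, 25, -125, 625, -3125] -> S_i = -5*-5^i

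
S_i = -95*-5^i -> [-95, 475, -2375, 11875, -59375]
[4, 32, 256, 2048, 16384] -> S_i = 4*8^i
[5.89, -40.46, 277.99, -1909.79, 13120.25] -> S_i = 5.89*(-6.87)^i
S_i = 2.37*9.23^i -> [2.37, 21.88, 201.91, 1863.6, 17201.06]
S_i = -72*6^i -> [-72, -432, -2592, -15552, -93312]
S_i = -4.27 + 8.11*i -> [-4.27, 3.84, 11.95, 20.06, 28.17]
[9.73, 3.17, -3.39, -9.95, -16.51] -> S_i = 9.73 + -6.56*i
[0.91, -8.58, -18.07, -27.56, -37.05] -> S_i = 0.91 + -9.49*i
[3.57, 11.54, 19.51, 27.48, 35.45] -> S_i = 3.57 + 7.97*i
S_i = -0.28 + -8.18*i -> [-0.28, -8.46, -16.64, -24.82, -33.0]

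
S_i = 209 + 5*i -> [209, 214, 219, 224, 229]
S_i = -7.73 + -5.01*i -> [-7.73, -12.74, -17.75, -22.76, -27.77]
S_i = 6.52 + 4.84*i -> [6.52, 11.36, 16.2, 21.04, 25.88]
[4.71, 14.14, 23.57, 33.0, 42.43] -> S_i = 4.71 + 9.43*i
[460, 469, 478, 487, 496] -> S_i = 460 + 9*i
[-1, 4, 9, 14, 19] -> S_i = -1 + 5*i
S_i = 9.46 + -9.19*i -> [9.46, 0.27, -8.92, -18.11, -27.3]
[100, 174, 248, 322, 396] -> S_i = 100 + 74*i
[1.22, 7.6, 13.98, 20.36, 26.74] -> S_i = 1.22 + 6.38*i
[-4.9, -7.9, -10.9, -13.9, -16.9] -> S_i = -4.90 + -3.00*i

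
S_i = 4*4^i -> [4, 16, 64, 256, 1024]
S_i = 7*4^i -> [7, 28, 112, 448, 1792]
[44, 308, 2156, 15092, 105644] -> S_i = 44*7^i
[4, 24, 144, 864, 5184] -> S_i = 4*6^i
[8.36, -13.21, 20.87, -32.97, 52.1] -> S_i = 8.36*(-1.58)^i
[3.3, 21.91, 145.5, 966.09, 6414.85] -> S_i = 3.30*6.64^i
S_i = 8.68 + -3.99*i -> [8.68, 4.69, 0.7, -3.29, -7.28]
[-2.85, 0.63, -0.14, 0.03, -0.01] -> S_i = -2.85*(-0.22)^i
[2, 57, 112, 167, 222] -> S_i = 2 + 55*i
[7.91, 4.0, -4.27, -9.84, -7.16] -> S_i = Random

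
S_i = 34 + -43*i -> [34, -9, -52, -95, -138]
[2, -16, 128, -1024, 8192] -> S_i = 2*-8^i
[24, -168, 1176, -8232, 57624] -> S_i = 24*-7^i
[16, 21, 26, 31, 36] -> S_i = 16 + 5*i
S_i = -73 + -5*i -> [-73, -78, -83, -88, -93]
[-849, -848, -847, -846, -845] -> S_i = -849 + 1*i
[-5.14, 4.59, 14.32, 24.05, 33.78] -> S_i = -5.14 + 9.73*i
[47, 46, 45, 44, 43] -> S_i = 47 + -1*i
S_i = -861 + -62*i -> [-861, -923, -985, -1047, -1109]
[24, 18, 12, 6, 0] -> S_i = 24 + -6*i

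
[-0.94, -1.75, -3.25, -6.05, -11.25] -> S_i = -0.94*1.86^i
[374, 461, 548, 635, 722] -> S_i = 374 + 87*i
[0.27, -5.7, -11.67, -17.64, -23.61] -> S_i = 0.27 + -5.97*i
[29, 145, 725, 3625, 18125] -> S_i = 29*5^i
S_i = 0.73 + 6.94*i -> [0.73, 7.67, 14.61, 21.55, 28.49]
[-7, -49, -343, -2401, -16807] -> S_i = -7*7^i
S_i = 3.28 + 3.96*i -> [3.28, 7.24, 11.2, 15.16, 19.12]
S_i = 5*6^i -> [5, 30, 180, 1080, 6480]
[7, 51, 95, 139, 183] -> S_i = 7 + 44*i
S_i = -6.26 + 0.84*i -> [-6.26, -5.42, -4.58, -3.74, -2.9]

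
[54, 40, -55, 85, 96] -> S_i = Random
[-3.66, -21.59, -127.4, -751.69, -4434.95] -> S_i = -3.66*5.90^i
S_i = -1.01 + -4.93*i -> [-1.01, -5.94, -10.87, -15.8, -20.73]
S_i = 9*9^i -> [9, 81, 729, 6561, 59049]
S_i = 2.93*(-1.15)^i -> [2.93, -3.37, 3.87, -4.46, 5.12]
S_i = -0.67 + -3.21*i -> [-0.67, -3.88, -7.09, -10.3, -13.51]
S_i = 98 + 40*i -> [98, 138, 178, 218, 258]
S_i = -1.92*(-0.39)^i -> [-1.92, 0.75, -0.29, 0.11, -0.04]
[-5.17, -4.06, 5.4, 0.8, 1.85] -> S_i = Random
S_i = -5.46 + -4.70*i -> [-5.46, -10.16, -14.86, -19.56, -24.26]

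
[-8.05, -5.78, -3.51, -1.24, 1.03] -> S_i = -8.05 + 2.27*i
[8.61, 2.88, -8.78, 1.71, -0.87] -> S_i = Random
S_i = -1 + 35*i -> [-1, 34, 69, 104, 139]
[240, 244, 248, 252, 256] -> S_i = 240 + 4*i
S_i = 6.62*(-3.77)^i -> [6.62, -24.96, 94.09, -354.72, 1337.28]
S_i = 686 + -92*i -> [686, 594, 502, 410, 318]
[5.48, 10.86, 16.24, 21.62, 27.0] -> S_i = 5.48 + 5.38*i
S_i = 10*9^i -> [10, 90, 810, 7290, 65610]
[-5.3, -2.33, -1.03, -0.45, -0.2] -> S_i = -5.30*0.44^i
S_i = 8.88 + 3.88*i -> [8.88, 12.76, 16.64, 20.52, 24.4]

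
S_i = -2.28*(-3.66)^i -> [-2.28, 8.34, -30.54, 111.78, -409.13]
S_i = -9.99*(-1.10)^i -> [-9.99, 10.99, -12.09, 13.3, -14.63]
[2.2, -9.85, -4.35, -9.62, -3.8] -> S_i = Random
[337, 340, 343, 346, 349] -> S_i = 337 + 3*i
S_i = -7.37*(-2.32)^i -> [-7.37, 17.1, -39.67, 92.03, -213.51]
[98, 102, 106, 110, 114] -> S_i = 98 + 4*i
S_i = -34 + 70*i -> [-34, 36, 106, 176, 246]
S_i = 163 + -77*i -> [163, 86, 9, -68, -145]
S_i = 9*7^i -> [9, 63, 441, 3087, 21609]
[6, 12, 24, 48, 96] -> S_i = 6*2^i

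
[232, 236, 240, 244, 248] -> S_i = 232 + 4*i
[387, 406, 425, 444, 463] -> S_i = 387 + 19*i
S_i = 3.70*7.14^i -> [3.7, 26.42, 188.62, 1346.78, 9616.0]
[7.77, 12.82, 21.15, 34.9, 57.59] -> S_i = 7.77*1.65^i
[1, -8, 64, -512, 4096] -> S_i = 1*-8^i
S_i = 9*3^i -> [9, 27, 81, 243, 729]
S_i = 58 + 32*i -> [58, 90, 122, 154, 186]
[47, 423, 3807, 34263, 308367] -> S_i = 47*9^i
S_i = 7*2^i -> [7, 14, 28, 56, 112]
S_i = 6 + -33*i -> [6, -27, -60, -93, -126]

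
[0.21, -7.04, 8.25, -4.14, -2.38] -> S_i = Random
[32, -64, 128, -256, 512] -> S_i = 32*-2^i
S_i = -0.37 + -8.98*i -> [-0.37, -9.35, -18.33, -27.31, -36.29]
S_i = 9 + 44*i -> [9, 53, 97, 141, 185]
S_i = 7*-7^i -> [7, -49, 343, -2401, 16807]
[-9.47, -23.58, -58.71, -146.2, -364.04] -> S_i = -9.47*2.49^i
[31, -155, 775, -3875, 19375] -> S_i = 31*-5^i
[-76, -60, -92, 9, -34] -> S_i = Random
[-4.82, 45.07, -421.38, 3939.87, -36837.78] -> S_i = -4.82*(-9.35)^i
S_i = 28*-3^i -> [28, -84, 252, -756, 2268]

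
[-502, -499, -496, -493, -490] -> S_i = -502 + 3*i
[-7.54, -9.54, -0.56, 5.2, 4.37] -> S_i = Random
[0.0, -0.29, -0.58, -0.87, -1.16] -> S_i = 0.00 + -0.29*i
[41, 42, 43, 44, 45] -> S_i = 41 + 1*i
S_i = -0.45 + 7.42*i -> [-0.45, 6.97, 14.39, 21.81, 29.23]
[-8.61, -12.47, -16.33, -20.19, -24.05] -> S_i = -8.61 + -3.86*i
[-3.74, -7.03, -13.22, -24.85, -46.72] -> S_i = -3.74*1.88^i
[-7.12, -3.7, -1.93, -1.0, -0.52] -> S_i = -7.12*0.52^i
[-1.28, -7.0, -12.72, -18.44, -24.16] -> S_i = -1.28 + -5.72*i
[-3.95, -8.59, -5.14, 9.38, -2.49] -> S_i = Random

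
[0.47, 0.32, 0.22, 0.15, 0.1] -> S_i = 0.47*0.68^i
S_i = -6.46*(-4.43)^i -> [-6.46, 28.62, -126.78, 561.62, -2487.98]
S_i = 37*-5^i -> [37, -185, 925, -4625, 23125]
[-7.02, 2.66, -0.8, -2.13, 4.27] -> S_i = Random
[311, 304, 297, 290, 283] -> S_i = 311 + -7*i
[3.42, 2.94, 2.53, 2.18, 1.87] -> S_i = 3.42*0.86^i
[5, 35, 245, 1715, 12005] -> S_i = 5*7^i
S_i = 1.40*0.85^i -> [1.4, 1.19, 1.01, 0.86, 0.73]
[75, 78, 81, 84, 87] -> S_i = 75 + 3*i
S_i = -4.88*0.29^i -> [-4.88, -1.42, -0.41, -0.12, -0.03]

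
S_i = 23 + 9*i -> [23, 32, 41, 50, 59]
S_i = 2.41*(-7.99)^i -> [2.41, -19.26, 153.85, -1229.3, 9822.1]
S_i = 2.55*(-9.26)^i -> [2.55, -23.61, 218.66, -2024.76, 18749.26]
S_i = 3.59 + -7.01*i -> [3.59, -3.42, -10.43, -17.44, -24.45]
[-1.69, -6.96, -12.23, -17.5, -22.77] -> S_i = -1.69 + -5.27*i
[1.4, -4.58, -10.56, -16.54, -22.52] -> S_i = 1.40 + -5.98*i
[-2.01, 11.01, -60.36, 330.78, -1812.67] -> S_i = -2.01*(-5.48)^i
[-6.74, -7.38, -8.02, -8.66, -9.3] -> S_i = -6.74 + -0.64*i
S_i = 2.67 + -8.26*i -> [2.67, -5.59, -13.85, -22.11, -30.37]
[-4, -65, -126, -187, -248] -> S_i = -4 + -61*i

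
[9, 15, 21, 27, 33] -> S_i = 9 + 6*i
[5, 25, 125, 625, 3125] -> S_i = 5*5^i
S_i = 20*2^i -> [20, 40, 80, 160, 320]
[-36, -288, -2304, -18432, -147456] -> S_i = -36*8^i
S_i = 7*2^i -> [7, 14, 28, 56, 112]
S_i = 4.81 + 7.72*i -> [4.81, 12.53, 20.25, 27.97, 35.69]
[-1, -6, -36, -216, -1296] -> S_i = -1*6^i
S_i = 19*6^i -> [19, 114, 684, 4104, 24624]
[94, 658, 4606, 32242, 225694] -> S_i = 94*7^i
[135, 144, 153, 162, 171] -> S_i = 135 + 9*i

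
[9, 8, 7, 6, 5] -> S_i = 9 + -1*i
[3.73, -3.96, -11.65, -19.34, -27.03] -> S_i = 3.73 + -7.69*i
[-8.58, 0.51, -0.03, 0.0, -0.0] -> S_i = -8.58*(-0.06)^i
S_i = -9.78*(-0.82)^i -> [-9.78, 8.02, -6.58, 5.39, -4.42]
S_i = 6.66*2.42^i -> [6.66, 16.12, 39.0, 94.39, 228.42]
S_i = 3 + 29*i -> [3, 32, 61, 90, 119]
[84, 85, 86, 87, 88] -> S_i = 84 + 1*i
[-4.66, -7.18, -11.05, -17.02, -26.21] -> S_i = -4.66*1.54^i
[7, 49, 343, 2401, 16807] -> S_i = 7*7^i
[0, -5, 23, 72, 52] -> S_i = Random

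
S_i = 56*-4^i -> [56, -224, 896, -3584, 14336]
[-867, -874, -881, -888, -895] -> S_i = -867 + -7*i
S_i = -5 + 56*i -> [-5, 51, 107, 163, 219]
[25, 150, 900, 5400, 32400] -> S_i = 25*6^i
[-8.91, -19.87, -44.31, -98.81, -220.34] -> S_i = -8.91*2.23^i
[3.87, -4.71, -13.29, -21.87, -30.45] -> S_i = 3.87 + -8.58*i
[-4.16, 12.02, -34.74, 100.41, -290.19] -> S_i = -4.16*(-2.89)^i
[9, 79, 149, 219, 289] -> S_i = 9 + 70*i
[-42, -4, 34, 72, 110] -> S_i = -42 + 38*i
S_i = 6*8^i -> [6, 48, 384, 3072, 24576]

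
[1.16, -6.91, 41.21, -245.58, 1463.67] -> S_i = 1.16*(-5.96)^i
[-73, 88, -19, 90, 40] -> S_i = Random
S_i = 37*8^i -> [37, 296, 2368, 18944, 151552]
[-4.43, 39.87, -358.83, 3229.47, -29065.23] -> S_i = -4.43*(-9.00)^i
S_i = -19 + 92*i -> [-19, 73, 165, 257, 349]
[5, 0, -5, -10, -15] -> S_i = 5 + -5*i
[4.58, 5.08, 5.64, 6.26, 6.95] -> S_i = 4.58*1.11^i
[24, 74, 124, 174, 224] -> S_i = 24 + 50*i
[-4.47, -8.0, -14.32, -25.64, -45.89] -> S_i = -4.47*1.79^i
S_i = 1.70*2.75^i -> [1.7, 4.68, 12.86, 35.35, 97.23]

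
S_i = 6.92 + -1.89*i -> [6.92, 5.03, 3.14, 1.25, -0.64]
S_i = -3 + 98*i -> [-3, 95, 193, 291, 389]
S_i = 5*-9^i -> [5, -45, 405, -3645, 32805]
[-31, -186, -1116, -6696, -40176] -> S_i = -31*6^i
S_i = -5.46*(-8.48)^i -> [-5.46, 46.3, -392.63, 3329.51, -28234.24]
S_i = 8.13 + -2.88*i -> [8.13, 5.25, 2.37, -0.51, -3.39]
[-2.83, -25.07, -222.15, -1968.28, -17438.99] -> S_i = -2.83*8.86^i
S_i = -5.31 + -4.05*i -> [-5.31, -9.36, -13.41, -17.46, -21.51]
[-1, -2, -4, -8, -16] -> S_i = -1*2^i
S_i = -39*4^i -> [-39, -156, -624, -2496, -9984]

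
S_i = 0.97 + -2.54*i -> [0.97, -1.57, -4.11, -6.65, -9.19]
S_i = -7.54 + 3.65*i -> [-7.54, -3.89, -0.24, 3.41, 7.06]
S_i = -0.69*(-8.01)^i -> [-0.69, 5.53, -44.27, 354.61, -2840.4]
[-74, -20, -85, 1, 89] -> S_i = Random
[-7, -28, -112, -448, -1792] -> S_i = -7*4^i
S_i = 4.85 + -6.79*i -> [4.85, -1.94, -8.73, -15.52, -22.31]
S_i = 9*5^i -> [9, 45, 225, 1125, 5625]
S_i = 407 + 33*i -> [407, 440, 473, 506, 539]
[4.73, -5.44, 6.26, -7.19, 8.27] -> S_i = 4.73*(-1.15)^i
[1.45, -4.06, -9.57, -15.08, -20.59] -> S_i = 1.45 + -5.51*i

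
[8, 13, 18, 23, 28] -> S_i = 8 + 5*i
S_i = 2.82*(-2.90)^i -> [2.82, -8.18, 23.72, -68.78, 199.45]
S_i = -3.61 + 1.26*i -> [-3.61, -2.35, -1.09, 0.17, 1.43]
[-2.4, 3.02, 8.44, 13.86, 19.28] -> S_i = -2.40 + 5.42*i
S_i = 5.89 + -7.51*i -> [5.89, -1.62, -9.13, -16.64, -24.15]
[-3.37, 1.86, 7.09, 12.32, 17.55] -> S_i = -3.37 + 5.23*i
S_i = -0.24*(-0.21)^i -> [-0.24, 0.05, -0.01, 0.0, -0.0]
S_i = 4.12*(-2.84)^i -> [4.12, -11.7, 33.23, -94.37, 268.02]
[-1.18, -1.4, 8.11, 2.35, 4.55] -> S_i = Random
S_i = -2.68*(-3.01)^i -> [-2.68, 8.07, -24.28, 73.09, -219.99]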